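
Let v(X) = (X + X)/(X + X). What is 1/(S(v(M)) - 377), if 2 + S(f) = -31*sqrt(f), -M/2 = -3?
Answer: -1/410 ≈ -0.0024390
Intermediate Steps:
M = 6 (M = -2*(-3) = 6)
v(X) = 1 (v(X) = (2*X)/((2*X)) = (2*X)*(1/(2*X)) = 1)
S(f) = -2 - 31*sqrt(f)
1/(S(v(M)) - 377) = 1/((-2 - 31*sqrt(1)) - 377) = 1/((-2 - 31*1) - 377) = 1/((-2 - 31) - 377) = 1/(-33 - 377) = 1/(-410) = -1/410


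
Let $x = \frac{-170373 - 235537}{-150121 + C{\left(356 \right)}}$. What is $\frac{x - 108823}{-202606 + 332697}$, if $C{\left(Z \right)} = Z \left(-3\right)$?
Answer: $- \frac{16452434637}{19668328199} \approx -0.83649$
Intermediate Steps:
$C{\left(Z \right)} = - 3 Z$
$x = \frac{405910}{151189}$ ($x = \frac{-170373 - 235537}{-150121 - 1068} = - \frac{405910}{-150121 - 1068} = - \frac{405910}{-151189} = \left(-405910\right) \left(- \frac{1}{151189}\right) = \frac{405910}{151189} \approx 2.6848$)
$\frac{x - 108823}{-202606 + 332697} = \frac{\frac{405910}{151189} - 108823}{-202606 + 332697} = - \frac{16452434637}{151189 \cdot 130091} = \left(- \frac{16452434637}{151189}\right) \frac{1}{130091} = - \frac{16452434637}{19668328199}$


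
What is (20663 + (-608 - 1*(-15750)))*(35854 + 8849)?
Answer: 1600590915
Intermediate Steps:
(20663 + (-608 - 1*(-15750)))*(35854 + 8849) = (20663 + (-608 + 15750))*44703 = (20663 + 15142)*44703 = 35805*44703 = 1600590915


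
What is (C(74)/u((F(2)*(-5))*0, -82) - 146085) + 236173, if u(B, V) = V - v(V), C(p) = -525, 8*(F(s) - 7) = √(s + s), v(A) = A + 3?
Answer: 90263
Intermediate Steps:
v(A) = 3 + A
F(s) = 7 + √2*√s/8 (F(s) = 7 + √(s + s)/8 = 7 + √(2*s)/8 = 7 + (√2*√s)/8 = 7 + √2*√s/8)
u(B, V) = -3 (u(B, V) = V - (3 + V) = V + (-3 - V) = -3)
(C(74)/u((F(2)*(-5))*0, -82) - 146085) + 236173 = (-525/(-3) - 146085) + 236173 = (-525*(-⅓) - 146085) + 236173 = (175 - 146085) + 236173 = -145910 + 236173 = 90263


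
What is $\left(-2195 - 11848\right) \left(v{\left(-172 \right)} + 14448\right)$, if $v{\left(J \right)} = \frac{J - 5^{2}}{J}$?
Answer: $- \frac{34900407879}{172} \approx -2.0291 \cdot 10^{8}$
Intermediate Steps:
$v{\left(J \right)} = \frac{-25 + J}{J}$ ($v{\left(J \right)} = \frac{J - 25}{J} = \frac{-25 + J}{J}$)
$\left(-2195 - 11848\right) \left(v{\left(-172 \right)} + 14448\right) = \left(-2195 - 11848\right) \left(\frac{-25 - 172}{-172} + 14448\right) = - 14043 \left(\left(- \frac{1}{172}\right) \left(-197\right) + 14448\right) = - 14043 \left(\frac{197}{172} + 14448\right) = \left(-14043\right) \frac{2485253}{172} = - \frac{34900407879}{172}$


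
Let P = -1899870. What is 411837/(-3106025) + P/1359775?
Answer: -2371027293/1549906475 ≈ -1.5298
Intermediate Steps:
411837/(-3106025) + P/1359775 = 411837/(-3106025) - 1899870/1359775 = 411837*(-1/3106025) - 1899870*1/1359775 = -411837/3106025 - 3486/2495 = -2371027293/1549906475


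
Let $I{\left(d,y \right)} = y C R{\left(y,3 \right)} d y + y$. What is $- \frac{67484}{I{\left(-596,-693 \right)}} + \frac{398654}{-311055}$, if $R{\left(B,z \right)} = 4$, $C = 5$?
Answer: $- \frac{760700416131974}{593551913228505} \approx -1.2816$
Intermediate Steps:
$I{\left(d,y \right)} = y + 20 d y^{2}$ ($I{\left(d,y \right)} = y 5 \cdot 4 d y + y = 5 y 4 d y + y = 20 y d y + y = 20 d y y + y = 20 d y^{2} + y = y + 20 d y^{2}$)
$- \frac{67484}{I{\left(-596,-693 \right)}} + \frac{398654}{-311055} = - \frac{67484}{\left(-693\right) \left(1 + 20 \left(-596\right) \left(-693\right)\right)} + \frac{398654}{-311055} = - \frac{67484}{\left(-693\right) \left(1 + 8260560\right)} + 398654 \left(- \frac{1}{311055}\right) = - \frac{67484}{\left(-693\right) 8260561} - \frac{398654}{311055} = - \frac{67484}{-5724568773} - \frac{398654}{311055} = \left(-67484\right) \left(- \frac{1}{5724568773}\right) - \frac{398654}{311055} = \frac{67484}{5724568773} - \frac{398654}{311055} = - \frac{760700416131974}{593551913228505}$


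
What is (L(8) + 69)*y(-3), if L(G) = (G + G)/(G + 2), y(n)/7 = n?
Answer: -7413/5 ≈ -1482.6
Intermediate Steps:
y(n) = 7*n
L(G) = 2*G/(2 + G) (L(G) = (2*G)/(2 + G) = 2*G/(2 + G))
(L(8) + 69)*y(-3) = (2*8/(2 + 8) + 69)*(7*(-3)) = (2*8/10 + 69)*(-21) = (2*8*(1/10) + 69)*(-21) = (8/5 + 69)*(-21) = (353/5)*(-21) = -7413/5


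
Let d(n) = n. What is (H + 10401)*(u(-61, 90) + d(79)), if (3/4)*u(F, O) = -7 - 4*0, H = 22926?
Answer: 2321781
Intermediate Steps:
u(F, O) = -28/3 (u(F, O) = 4*(-7 - 4*0)/3 = 4*(-7 + 0)/3 = (4/3)*(-7) = -28/3)
(H + 10401)*(u(-61, 90) + d(79)) = (22926 + 10401)*(-28/3 + 79) = 33327*(209/3) = 2321781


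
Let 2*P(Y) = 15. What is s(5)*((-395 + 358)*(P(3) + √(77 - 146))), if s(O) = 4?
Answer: -1110 - 148*I*√69 ≈ -1110.0 - 1229.4*I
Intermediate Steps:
P(Y) = 15/2 (P(Y) = (½)*15 = 15/2)
s(5)*((-395 + 358)*(P(3) + √(77 - 146))) = 4*((-395 + 358)*(15/2 + √(77 - 146))) = 4*(-37*(15/2 + √(-69))) = 4*(-37*(15/2 + I*√69)) = 4*(-555/2 - 37*I*√69) = -1110 - 148*I*√69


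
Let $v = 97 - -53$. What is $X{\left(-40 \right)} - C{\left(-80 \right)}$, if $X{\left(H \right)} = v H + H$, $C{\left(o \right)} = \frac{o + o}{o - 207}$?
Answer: $- \frac{1733640}{287} \approx -6040.6$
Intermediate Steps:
$C{\left(o \right)} = \frac{2 o}{-207 + o}$
$v = 150$ ($v = 97 + 53 = 150$)
$X{\left(H \right)} = 151 H$ ($X{\left(H \right)} = 150 H + H = 151 H$)
$X{\left(-40 \right)} - C{\left(-80 \right)} = 151 \left(-40\right) - 2 \left(-80\right) \frac{1}{-207 - 80} = -6040 - 2 \left(-80\right) \frac{1}{-287} = -6040 - 2 \left(-80\right) \left(- \frac{1}{287}\right) = -6040 - \frac{160}{287} = - \frac{1733640}{287}$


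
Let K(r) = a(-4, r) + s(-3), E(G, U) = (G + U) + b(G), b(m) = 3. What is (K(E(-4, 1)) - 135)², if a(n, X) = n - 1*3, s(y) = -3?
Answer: 21025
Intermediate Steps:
a(n, X) = -3 + n (a(n, X) = n - 3 = -3 + n)
E(G, U) = 3 + G + U (E(G, U) = (G + U) + 3 = 3 + G + U)
K(r) = -10 (K(r) = (-3 - 4) - 3 = -7 - 3 = -10)
(K(E(-4, 1)) - 135)² = (-10 - 135)² = (-145)² = 21025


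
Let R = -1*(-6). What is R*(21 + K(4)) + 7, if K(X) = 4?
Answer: 157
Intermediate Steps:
R = 6
R*(21 + K(4)) + 7 = 6*(21 + 4) + 7 = 6*25 + 7 = 150 + 7 = 157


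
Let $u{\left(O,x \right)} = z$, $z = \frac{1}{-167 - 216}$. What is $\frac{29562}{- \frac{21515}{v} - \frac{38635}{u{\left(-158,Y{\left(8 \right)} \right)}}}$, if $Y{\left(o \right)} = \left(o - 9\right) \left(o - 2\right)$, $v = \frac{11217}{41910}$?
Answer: $\frac{110532318}{55026184945} \approx 0.0020087$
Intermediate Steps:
$v = \frac{3739}{13970}$ ($v = 11217 \cdot \frac{1}{41910} = \frac{3739}{13970} \approx 0.26764$)
$Y{\left(o \right)} = \left(-9 + o\right) \left(-2 + o\right)$
$z = - \frac{1}{383}$ ($z = \frac{1}{-383} = - \frac{1}{383} \approx -0.002611$)
$u{\left(O,x \right)} = - \frac{1}{383}$
$\frac{29562}{- \frac{21515}{v} - \frac{38635}{u{\left(-158,Y{\left(8 \right)} \right)}}} = \frac{29562}{- \frac{21515}{\frac{3739}{13970}} - \frac{38635}{- \frac{1}{383}}} = \frac{29562}{\left(-21515\right) \frac{13970}{3739} - -14797205} = \frac{29562}{- \frac{300564550}{3739} + 14797205} = \frac{29562}{\frac{55026184945}{3739}} = 29562 \cdot \frac{3739}{55026184945} = \frac{110532318}{55026184945}$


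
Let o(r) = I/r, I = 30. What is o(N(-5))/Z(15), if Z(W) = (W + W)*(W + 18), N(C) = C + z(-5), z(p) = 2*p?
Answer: -1/495 ≈ -0.0020202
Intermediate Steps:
N(C) = -10 + C (N(C) = C + 2*(-5) = C - 10 = -10 + C)
Z(W) = 2*W*(18 + W) (Z(W) = (2*W)*(18 + W) = 2*W*(18 + W))
o(r) = 30/r
o(N(-5))/Z(15) = (30/(-10 - 5))/((2*15*(18 + 15))) = (30/(-15))/((2*15*33)) = (30*(-1/15))/990 = -2*1/990 = -1/495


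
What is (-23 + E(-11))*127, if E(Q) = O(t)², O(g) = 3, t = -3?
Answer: -1778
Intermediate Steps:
E(Q) = 9 (E(Q) = 3² = 9)
(-23 + E(-11))*127 = (-23 + 9)*127 = -14*127 = -1778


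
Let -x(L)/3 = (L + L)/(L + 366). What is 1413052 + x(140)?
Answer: 357501736/253 ≈ 1.4131e+6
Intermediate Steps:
x(L) = -6*L/(366 + L) (x(L) = -3*(L + L)/(L + 366) = -3*2*L/(366 + L) = -6*L/(366 + L))
1413052 + x(140) = 1413052 - 6*140/(366 + 140) = 1413052 - 6*140/506 = 1413052 - 6*140*1/506 = 1413052 - 420/253 = 357501736/253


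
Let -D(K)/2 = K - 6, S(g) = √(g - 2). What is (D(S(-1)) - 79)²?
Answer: 4477 + 268*I*√3 ≈ 4477.0 + 464.19*I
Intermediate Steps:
S(g) = √(-2 + g)
D(K) = 12 - 2*K (D(K) = -2*(K - 6) = -2*(-6 + K) = 12 - 2*K)
(D(S(-1)) - 79)² = ((12 - 2*√(-2 - 1)) - 79)² = ((12 - 2*I*√3) - 79)² = (-67 - 2*I*√3)²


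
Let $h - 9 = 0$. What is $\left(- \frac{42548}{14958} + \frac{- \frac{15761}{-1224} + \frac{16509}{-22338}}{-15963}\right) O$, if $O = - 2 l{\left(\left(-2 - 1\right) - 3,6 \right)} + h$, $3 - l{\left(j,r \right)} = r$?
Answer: $- \frac{5620698132605}{131697431784} \approx -42.679$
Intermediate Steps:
$l{\left(j,r \right)} = 3 - r$
$h = 9$ ($h = 9 + 0 = 9$)
$O = 15$ ($O = - 2 \left(3 - 6\right) + 9 = \left(-2\right) \left(-3\right) + 9 = 6 + 9 = 15$)
$\left(- \frac{42548}{14958} + \frac{- \frac{15761}{-1224} + \frac{16509}{-22338}}{-15963}\right) O = \left(- \frac{42548}{14958} + \frac{- \frac{15761}{-1224} + \frac{16509}{-22338}}{-15963}\right) 15 = \left(\left(-42548\right) \frac{1}{14958} + \left(\left(-15761\right) \left(- \frac{1}{1224}\right) + 16509 \left(- \frac{1}{22338}\right)\right) \left(- \frac{1}{15963}\right)\right) 15 = \left(- \frac{21274}{7479} + \left(\frac{15761}{1224} - \frac{5503}{7446}\right) \left(- \frac{1}{15963}\right)\right) 15 = \left(- \frac{21274}{7479} + \frac{1084517}{89352} \left(- \frac{1}{15963}\right)\right) 15 = \left(- \frac{21274}{7479} - \frac{1084517}{1426325976}\right) 15 = \left(- \frac{1124139626521}{395092295352}\right) 15 = - \frac{5620698132605}{131697431784}$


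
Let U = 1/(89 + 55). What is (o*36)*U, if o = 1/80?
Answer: 1/320 ≈ 0.0031250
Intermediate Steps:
o = 1/80 ≈ 0.012500
U = 1/144 ≈ 0.0069444
(o*36)*U = ((1/80)*36)*(1/144) = (9/20)*(1/144) = 1/320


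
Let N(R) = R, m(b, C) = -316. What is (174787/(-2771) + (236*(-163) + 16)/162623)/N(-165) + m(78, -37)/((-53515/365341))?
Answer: 156099850106111833/72346125721485 ≈ 2157.7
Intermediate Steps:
(174787/(-2771) + (236*(-163) + 16)/162623)/N(-165) + m(78, -37)/((-53515/365341)) = (174787/(-2771) + (236*(-163) + 16)/162623)/(-165) - 316/((-53515/365341)) = (174787*(-1/2771) + (-38468 + 16)*(1/162623))*(-1/165) - 316/((-53515*1/365341)) = (-174787/2771 - 38452*1/162623)*(-1/165) - 316/(-53515/365341) = (-174787/2771 - 38452/162623)*(-1/165) - 316*(-365341/53515) = -28530936793/450628333*(-1/165) + 115447756/53515 = 28530936793/74353674945 + 115447756/53515 = 156099850106111833/72346125721485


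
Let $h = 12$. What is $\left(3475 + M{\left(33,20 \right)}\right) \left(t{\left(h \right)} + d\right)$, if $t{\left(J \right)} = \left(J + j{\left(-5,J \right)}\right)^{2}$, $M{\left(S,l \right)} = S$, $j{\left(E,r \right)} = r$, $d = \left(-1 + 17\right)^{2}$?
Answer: $2918656$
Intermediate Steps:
$d = 256$ ($d = 16^{2} = 256$)
$t{\left(J \right)} = 4 J^{2}$ ($t{\left(J \right)} = \left(J + J\right)^{2} = \left(2 J\right)^{2} = 4 J^{2}$)
$\left(3475 + M{\left(33,20 \right)}\right) \left(t{\left(h \right)} + d\right) = \left(3475 + 33\right) \left(4 \cdot 12^{2} + 256\right) = 3508 \left(4 \cdot 144 + 256\right) = 3508 \left(576 + 256\right) = 3508 \cdot 832 = 2918656$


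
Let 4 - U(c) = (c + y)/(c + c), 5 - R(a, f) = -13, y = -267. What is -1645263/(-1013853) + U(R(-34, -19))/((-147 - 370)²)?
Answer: 1759087079609/1083967018068 ≈ 1.6228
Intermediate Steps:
R(a, f) = 18 (R(a, f) = 5 - 1*(-13) = 5 + 13 = 18)
U(c) = 4 - (-267 + c)/(2*c) (U(c) = 4 - (c - 267)/(c + c) = 4 - (-267 + c)/(2*c))
-1645263/(-1013853) + U(R(-34, -19))/((-147 - 370)²) = -1645263/(-1013853) + ((½)*(267 + 7*18)/18)/((-147 - 370)²) = -1645263*(-1/1013853) + ((½)*(1/18)*(267 + 126))/((-517)²) = 548421/337951 + ((½)*(1/18)*393)/267289 = 548421/337951 + (131/12)*(1/267289) = 548421/337951 + 131/3207468 = 1759087079609/1083967018068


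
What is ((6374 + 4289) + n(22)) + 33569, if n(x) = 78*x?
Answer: 45948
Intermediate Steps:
((6374 + 4289) + n(22)) + 33569 = ((6374 + 4289) + 78*22) + 33569 = (10663 + 1716) + 33569 = 12379 + 33569 = 45948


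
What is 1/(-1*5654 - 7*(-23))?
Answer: -1/5493 ≈ -0.00018205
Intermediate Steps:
1/(-1*5654 - 7*(-23)) = 1/(-5654 + 161) = 1/(-5493) = -1/5493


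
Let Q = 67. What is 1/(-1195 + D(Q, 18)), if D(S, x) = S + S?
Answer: -1/1061 ≈ -0.00094251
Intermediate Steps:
D(S, x) = 2*S
1/(-1195 + D(Q, 18)) = 1/(-1195 + 2*67) = 1/(-1195 + 134) = 1/(-1061) = -1/1061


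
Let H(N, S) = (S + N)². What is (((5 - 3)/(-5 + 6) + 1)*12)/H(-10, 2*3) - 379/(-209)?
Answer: 3397/836 ≈ 4.0634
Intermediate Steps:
H(N, S) = (N + S)²
(((5 - 3)/(-5 + 6) + 1)*12)/H(-10, 2*3) - 379/(-209) = (((5 - 3)/(-5 + 6) + 1)*12)/((-10 + 2*3)²) - 379/(-209) = ((2/1 + 1)*12)/((-10 + 6)²) - 379*(-1/209) = ((2*1 + 1)*12)/((-4)²) + 379/209 = ((2 + 1)*12)/16 + 379/209 = (3*12)*(1/16) + 379/209 = 36*(1/16) + 379/209 = 9/4 + 379/209 = 3397/836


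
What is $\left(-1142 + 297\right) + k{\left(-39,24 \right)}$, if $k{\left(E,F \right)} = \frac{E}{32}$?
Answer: $- \frac{27079}{32} \approx -846.22$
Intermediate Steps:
$k{\left(E,F \right)} = \frac{E}{32}$ ($k{\left(E,F \right)} = E \frac{1}{32} = \frac{E}{32}$)
$\left(-1142 + 297\right) + k{\left(-39,24 \right)} = \left(-1142 + 297\right) + \frac{1}{32} \left(-39\right) = -845 - \frac{39}{32} = - \frac{27079}{32}$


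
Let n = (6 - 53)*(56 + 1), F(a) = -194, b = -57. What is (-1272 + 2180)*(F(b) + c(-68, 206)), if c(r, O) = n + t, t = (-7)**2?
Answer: -2564192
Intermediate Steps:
t = 49
n = -2679 (n = -47*57 = -2679)
c(r, O) = -2630 (c(r, O) = -2679 + 49 = -2630)
(-1272 + 2180)*(F(b) + c(-68, 206)) = (-1272 + 2180)*(-194 - 2630) = 908*(-2824) = -2564192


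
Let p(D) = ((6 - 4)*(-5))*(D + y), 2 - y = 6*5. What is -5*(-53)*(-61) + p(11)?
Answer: -15995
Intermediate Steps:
y = -28 (y = 2 - 6*5 = 2 - 1*30 = 2 - 30 = -28)
p(D) = 280 - 10*D (p(D) = ((6 - 4)*(-5))*(D - 28) = (2*(-5))*(-28 + D) = -10*(-28 + D) = 280 - 10*D)
-5*(-53)*(-61) + p(11) = -5*(-53)*(-61) + (280 - 10*11) = 265*(-61) + (280 - 110) = -16165 + 170 = -15995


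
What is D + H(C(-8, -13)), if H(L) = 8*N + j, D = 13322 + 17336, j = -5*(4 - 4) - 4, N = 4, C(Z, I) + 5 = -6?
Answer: 30686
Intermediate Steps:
C(Z, I) = -11 (C(Z, I) = -5 - 6 = -11)
j = -4 (j = -5*0 - 4 = 0 - 4 = -4)
D = 30658
H(L) = 28 (H(L) = 8*4 - 4 = 32 - 4 = 28)
D + H(C(-8, -13)) = 30658 + 28 = 30686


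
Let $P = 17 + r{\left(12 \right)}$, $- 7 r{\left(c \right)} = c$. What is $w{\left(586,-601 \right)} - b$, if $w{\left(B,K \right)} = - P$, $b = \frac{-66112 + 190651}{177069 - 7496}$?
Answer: $- \frac{19016084}{1187011} \approx -16.02$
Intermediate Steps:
$r{\left(c \right)} = - \frac{c}{7}$
$b = \frac{124539}{169573} \approx 0.73443$
$P = \frac{107}{7}$ ($P = 17 - \frac{12}{7} = \frac{107}{7} \approx 15.286$)
$w{\left(B,K \right)} = - \frac{107}{7}$ ($w{\left(B,K \right)} = \left(-1\right) \frac{107}{7} = - \frac{107}{7}$)
$w{\left(586,-601 \right)} - b = - \frac{107}{7} - \frac{124539}{169573} = - \frac{19016084}{1187011}$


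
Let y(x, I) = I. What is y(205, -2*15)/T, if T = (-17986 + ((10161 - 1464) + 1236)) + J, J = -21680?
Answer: 10/9911 ≈ 0.0010090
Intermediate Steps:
T = -29733 (T = (-17986 + ((10161 - 1464) + 1236)) - 21680 = (-17986 + (8697 + 1236)) - 21680 = (-17986 + 9933) - 21680 = -8053 - 21680 = -29733)
y(205, -2*15)/T = -2*15/(-29733) = -30*(-1/29733) = 10/9911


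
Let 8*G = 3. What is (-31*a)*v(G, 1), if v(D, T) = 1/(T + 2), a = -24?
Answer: 248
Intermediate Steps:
G = 3/8 (G = (⅛)*3 = 3/8 ≈ 0.37500)
v(D, T) = 1/(2 + T)
(-31*a)*v(G, 1) = (-31*(-24))/(2 + 1) = 744/3 = 744*(⅓) = 248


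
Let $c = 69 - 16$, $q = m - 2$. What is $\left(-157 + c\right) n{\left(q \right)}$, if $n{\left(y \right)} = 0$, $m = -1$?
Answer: $0$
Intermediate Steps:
$q = -3$ ($q = -1 - 2 = -3$)
$c = 53$
$\left(-157 + c\right) n{\left(q \right)} = \left(-157 + 53\right) 0 = \left(-104\right) 0 = 0$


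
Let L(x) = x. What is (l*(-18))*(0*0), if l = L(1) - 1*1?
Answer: 0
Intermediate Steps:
l = 0 (l = 1 - 1*1 = 1 - 1 = 0)
(l*(-18))*(0*0) = (0*(-18))*(0*0) = 0*0 = 0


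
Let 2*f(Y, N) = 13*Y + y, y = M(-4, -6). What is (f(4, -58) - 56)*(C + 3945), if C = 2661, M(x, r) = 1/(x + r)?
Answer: -1985103/10 ≈ -1.9851e+5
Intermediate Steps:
M(x, r) = 1/(r + x)
y = -1/10 (y = 1/(-6 - 4) = 1/(-10) = -1/10 ≈ -0.10000)
f(Y, N) = -1/20 + 13*Y/2 (f(Y, N) = (13*Y - 1/10)/2 = (-1/10 + 13*Y)/2 = -1/20 + 13*Y/2)
(f(4, -58) - 56)*(C + 3945) = ((-1/20 + (13/2)*4) - 56)*(2661 + 3945) = ((-1/20 + 26) - 56)*6606 = (519/20 - 56)*6606 = -601/20*6606 = -1985103/10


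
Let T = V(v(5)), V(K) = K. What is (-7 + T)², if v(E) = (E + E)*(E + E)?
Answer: 8649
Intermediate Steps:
v(E) = 4*E² (v(E) = (2*E)*(2*E) = 4*E²)
T = 100 (T = 4*5² = 4*25 = 100)
(-7 + T)² = (-7 + 100)² = 93² = 8649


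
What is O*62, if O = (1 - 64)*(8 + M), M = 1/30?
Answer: -156891/5 ≈ -31378.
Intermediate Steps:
M = 1/30 ≈ 0.033333
O = -5061/10 (O = (1 - 64)*(8 + 1/30) = -63*241/30 = -5061/10 ≈ -506.10)
O*62 = -5061/10*62 = -156891/5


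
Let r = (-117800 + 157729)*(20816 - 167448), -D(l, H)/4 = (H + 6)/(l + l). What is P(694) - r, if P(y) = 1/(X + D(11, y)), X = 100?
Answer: 1756460738389/300 ≈ 5.8549e+9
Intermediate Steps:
D(l, H) = -2*(6 + H)/l (D(l, H) = -4*(H + 6)/(l + l) = -4*(6 + H)/(2*l) = -4*(6 + H)*1/(2*l) = -2*(6 + H)/l)
P(y) = 1/(1088/11 - 2*y/11) (P(y) = 1/(100 + 2*(-6 - y)/11) = 1/(100 + 2*(1/11)*(-6 - y)) = 1/(100 + (-12/11 - 2*y/11)) = 1/(1088/11 - 2*y/11))
r = -5854869128 (r = 39929*(-146632) = -5854869128)
P(694) - r = -11/(-1088 + 2*694) - 1*(-5854869128) = -11/(-1088 + 1388) + 5854869128 = -11/300 + 5854869128 = 1756460738389/300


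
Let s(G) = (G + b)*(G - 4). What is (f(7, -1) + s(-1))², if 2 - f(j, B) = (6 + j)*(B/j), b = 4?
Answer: 6084/49 ≈ 124.16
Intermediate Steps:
s(G) = (-4 + G)*(4 + G) (s(G) = (G + 4)*(G - 4) = (4 + G)*(-4 + G) = (-4 + G)*(4 + G))
f(j, B) = 2 - B*(6 + j)/j (f(j, B) = 2 - (6 + j)*B/j = 2 - B*(6 + j)/j)
(f(7, -1) + s(-1))² = ((2 - 1*(-1) - 6*(-1)/7) + (-16 + (-1)²))² = ((2 + 1 - 6*(-1)*⅐) + (-16 + 1))² = ((2 + 1 + 6/7) - 15)² = (27/7 - 15)² = (-78/7)² = 6084/49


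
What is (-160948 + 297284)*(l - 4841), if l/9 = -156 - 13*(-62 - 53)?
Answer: 982982560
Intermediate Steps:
l = 12051 (l = 9*(-156 - 13*(-62 - 53)) = 9*(-156 - 13*(-115)) = 9*(-156 + 1495) = 9*1339 = 12051)
(-160948 + 297284)*(l - 4841) = (-160948 + 297284)*(12051 - 4841) = 136336*7210 = 982982560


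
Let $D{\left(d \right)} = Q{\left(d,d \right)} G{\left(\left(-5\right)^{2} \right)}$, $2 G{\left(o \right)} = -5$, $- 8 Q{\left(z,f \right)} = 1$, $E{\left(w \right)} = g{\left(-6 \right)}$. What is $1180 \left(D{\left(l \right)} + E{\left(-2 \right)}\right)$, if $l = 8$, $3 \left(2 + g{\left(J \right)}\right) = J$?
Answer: $- \frac{17405}{4} \approx -4351.3$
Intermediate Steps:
$g{\left(J \right)} = -2 + \frac{J}{3}$
$E{\left(w \right)} = -4$ ($E{\left(w \right)} = -2 + \frac{1}{3} \left(-6\right) = -2 - 2 = -4$)
$Q{\left(z,f \right)} = - \frac{1}{8}$ ($Q{\left(z,f \right)} = \left(- \frac{1}{8}\right) 1 = - \frac{1}{8}$)
$G{\left(o \right)} = - \frac{5}{2}$ ($G{\left(o \right)} = \frac{1}{2} \left(-5\right) = - \frac{5}{2}$)
$D{\left(d \right)} = \frac{5}{16}$ ($D{\left(d \right)} = \left(- \frac{1}{8}\right) \left(- \frac{5}{2}\right) = \frac{5}{16}$)
$1180 \left(D{\left(l \right)} + E{\left(-2 \right)}\right) = 1180 \left(\frac{5}{16} - 4\right) = 1180 \left(- \frac{59}{16}\right) = - \frac{17405}{4}$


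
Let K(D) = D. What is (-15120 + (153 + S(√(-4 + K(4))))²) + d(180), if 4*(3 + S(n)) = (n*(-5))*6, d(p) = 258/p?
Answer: 221443/30 ≈ 7381.4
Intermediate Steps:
S(n) = -3 - 15*n/2 (S(n) = -3 + ((n*(-5))*6)/4 = -3 + (-5*n*6)/4 = -3 + (-30*n)/4 = -3 - 15*n/2)
(-15120 + (153 + S(√(-4 + K(4))))²) + d(180) = (-15120 + (153 + (-3 - 15*√(-4 + 4)/2))²) + 258/180 = (-15120 + (153 + (-3 - 15*√0/2))²) + 258*(1/180) = (-15120 + (153 + (-3 - 15/2*0))²) + 43/30 = (-15120 + (153 + (-3 + 0))²) + 43/30 = (-15120 + (153 - 3)²) + 43/30 = (-15120 + 150²) + 43/30 = (-15120 + 22500) + 43/30 = 7380 + 43/30 = 221443/30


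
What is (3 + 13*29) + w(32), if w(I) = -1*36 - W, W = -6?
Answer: 350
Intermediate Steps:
w(I) = -30 (w(I) = -1*36 - 1*(-6) = -36 + 6 = -30)
(3 + 13*29) + w(32) = (3 + 13*29) - 30 = (3 + 377) - 30 = 380 - 30 = 350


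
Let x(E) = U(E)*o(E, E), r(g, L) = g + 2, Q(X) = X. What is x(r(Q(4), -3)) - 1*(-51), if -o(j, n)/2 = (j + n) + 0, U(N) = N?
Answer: -93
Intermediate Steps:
r(g, L) = 2 + g
o(j, n) = -2*j - 2*n (o(j, n) = -2*((j + n) + 0) = -2*(j + n) = -2*j - 2*n)
x(E) = -4*E**2 (x(E) = E*(-2*E - 2*E) = E*(-4*E) = -4*E**2)
x(r(Q(4), -3)) - 1*(-51) = -4*(2 + 4)**2 - 1*(-51) = -4*6**2 + 51 = -4*36 + 51 = -144 + 51 = -93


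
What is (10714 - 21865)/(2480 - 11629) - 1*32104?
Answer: -41958335/1307 ≈ -32103.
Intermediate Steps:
(10714 - 21865)/(2480 - 11629) - 1*32104 = -11151/(-9149) - 32104 = -11151*(-1/9149) - 32104 = 1593/1307 - 32104 = -41958335/1307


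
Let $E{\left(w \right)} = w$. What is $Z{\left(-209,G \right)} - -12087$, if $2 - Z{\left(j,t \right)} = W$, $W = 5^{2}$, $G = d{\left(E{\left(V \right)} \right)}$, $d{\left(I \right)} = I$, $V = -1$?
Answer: $12064$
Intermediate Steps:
$G = -1$
$W = 25$
$Z{\left(j,t \right)} = -23$ ($Z{\left(j,t \right)} = 2 - 25 = -23$)
$Z{\left(-209,G \right)} - -12087 = -23 - -12087 = -23 + 12087 = 12064$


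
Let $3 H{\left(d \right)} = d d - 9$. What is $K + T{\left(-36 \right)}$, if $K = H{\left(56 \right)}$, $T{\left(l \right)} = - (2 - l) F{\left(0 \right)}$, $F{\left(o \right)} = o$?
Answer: $\frac{3127}{3} \approx 1042.3$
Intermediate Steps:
$T{\left(l \right)} = 0$ ($T{\left(l \right)} = - (2 - l) 0 = \left(-2 + l\right) 0 = 0$)
$H{\left(d \right)} = -3 + \frac{d^{2}}{3}$ ($H{\left(d \right)} = \frac{d d - 9}{3} = \frac{d^{2} - 9}{3} = \frac{-9 + d^{2}}{3} = -3 + \frac{d^{2}}{3}$)
$K = \frac{3127}{3}$ ($K = -3 + \frac{56^{2}}{3} = -3 + \frac{1}{3} \cdot 3136 = -3 + \frac{3136}{3} = \frac{3127}{3} \approx 1042.3$)
$K + T{\left(-36 \right)} = \frac{3127}{3} + 0 = \frac{3127}{3}$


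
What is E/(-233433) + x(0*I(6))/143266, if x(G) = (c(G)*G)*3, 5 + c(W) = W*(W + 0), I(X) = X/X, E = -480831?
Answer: 160277/77811 ≈ 2.0598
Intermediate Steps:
I(X) = 1
c(W) = -5 + W² (c(W) = -5 + W*(W + 0) = -5 + W*W = -5 + W²)
x(G) = 3*G*(-5 + G²) (x(G) = ((-5 + G²)*G)*3 = (G*(-5 + G²))*3 = 3*G*(-5 + G²))
E/(-233433) + x(0*I(6))/143266 = -480831/(-233433) + (3*(0*1)*(-5 + (0*1)²))/143266 = -480831*(-1/233433) + (3*0*(-5 + 0²))*(1/143266) = 160277/77811 + (3*0*(-5 + 0))*(1/143266) = 160277/77811 + (3*0*(-5))*(1/143266) = 160277/77811 + 0*(1/143266) = 160277/77811 + 0 = 160277/77811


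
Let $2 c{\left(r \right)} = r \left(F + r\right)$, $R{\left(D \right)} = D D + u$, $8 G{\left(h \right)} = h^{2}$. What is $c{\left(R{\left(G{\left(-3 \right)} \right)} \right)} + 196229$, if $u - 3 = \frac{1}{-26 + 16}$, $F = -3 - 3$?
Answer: $\frac{40186916729}{204800} \approx 1.9623 \cdot 10^{5}$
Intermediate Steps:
$G{\left(h \right)} = \frac{h^{2}}{8}$
$F = -6$ ($F = -3 - 3 = -6$)
$u = \frac{29}{10}$ ($u = 3 + \frac{1}{-26 + 16} = 3 + \frac{1}{-10} = 3 - \frac{1}{10} = \frac{29}{10} \approx 2.9$)
$R{\left(D \right)} = \frac{29}{10} + D^{2}$ ($R{\left(D \right)} = D D + \frac{29}{10} = D^{2} + \frac{29}{10} = \frac{29}{10} + D^{2}$)
$c{\left(r \right)} = \frac{r \left(-6 + r\right)}{2}$
$c{\left(R{\left(G{\left(-3 \right)} \right)} \right)} + 196229 = \frac{\left(\frac{29}{10} + \left(\frac{\left(-3\right)^{2}}{8}\right)^{2}\right) \left(-6 + \left(\frac{29}{10} + \left(\frac{\left(-3\right)^{2}}{8}\right)^{2}\right)\right)}{2} + 196229 = \frac{\left(\frac{29}{10} + \left(\frac{1}{8} \cdot 9\right)^{2}\right) \left(-6 + \left(\frac{29}{10} + \left(\frac{1}{8} \cdot 9\right)^{2}\right)\right)}{2} + 196229 = \frac{\left(\frac{29}{10} + \left(\frac{9}{8}\right)^{2}\right) \left(-6 + \left(\frac{29}{10} + \left(\frac{9}{8}\right)^{2}\right)\right)}{2} + 196229 = \frac{\left(\frac{29}{10} + \frac{81}{64}\right) \left(-6 + \left(\frac{29}{10} + \frac{81}{64}\right)\right)}{2} + 196229 = \frac{1}{2} \cdot \frac{1333}{320} \left(-6 + \frac{1333}{320}\right) + 196229 = \frac{1}{2} \cdot \frac{1333}{320} \left(- \frac{587}{320}\right) + 196229 = - \frac{782471}{204800} + 196229 = \frac{40186916729}{204800}$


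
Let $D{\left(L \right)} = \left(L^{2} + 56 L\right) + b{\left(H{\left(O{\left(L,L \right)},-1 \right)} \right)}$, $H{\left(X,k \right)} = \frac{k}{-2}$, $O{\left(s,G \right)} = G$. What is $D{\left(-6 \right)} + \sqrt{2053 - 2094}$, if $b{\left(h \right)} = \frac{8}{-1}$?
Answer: $-308 + i \sqrt{41} \approx -308.0 + 6.4031 i$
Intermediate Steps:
$H{\left(X,k \right)} = - \frac{k}{2}$ ($H{\left(X,k \right)} = k \left(- \frac{1}{2}\right) = - \frac{k}{2}$)
$b{\left(h \right)} = -8$ ($b{\left(h \right)} = 8 \left(-1\right) = -8$)
$D{\left(L \right)} = -8 + L^{2} + 56 L$ ($D{\left(L \right)} = \left(L^{2} + 56 L\right) - 8 = -8 + L^{2} + 56 L$)
$D{\left(-6 \right)} + \sqrt{2053 - 2094} = \left(-8 + \left(-6\right)^{2} + 56 \left(-6\right)\right) + \sqrt{2053 - 2094} = \left(-8 + 36 - 336\right) + \sqrt{-41} = -308 + i \sqrt{41}$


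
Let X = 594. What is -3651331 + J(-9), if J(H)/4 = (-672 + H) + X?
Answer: -3651679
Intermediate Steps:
J(H) = -312 + 4*H (J(H) = 4*((-672 + H) + 594) = 4*(-78 + H) = -312 + 4*H)
-3651331 + J(-9) = -3651331 + (-312 + 4*(-9)) = -3651331 + (-312 - 36) = -3651331 - 348 = -3651679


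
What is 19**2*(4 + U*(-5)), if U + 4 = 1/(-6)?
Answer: 53789/6 ≈ 8964.8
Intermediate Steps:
U = -25/6 (U = -4 + 1/(-6) = -4 - 1/6 = -25/6 ≈ -4.1667)
19**2*(4 + U*(-5)) = 19**2*(4 - 25/6*(-5)) = 361*(4 + 125/6) = 361*(149/6) = 53789/6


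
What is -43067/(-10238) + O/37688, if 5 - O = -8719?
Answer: 107026588/24115609 ≈ 4.4381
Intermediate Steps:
O = 8724 (O = 5 - 1*(-8719) = 5 + 8719 = 8724)
-43067/(-10238) + O/37688 = -43067/(-10238) + 8724/37688 = -43067*(-1/10238) + 8724*(1/37688) = 43067/10238 + 2181/9422 = 107026588/24115609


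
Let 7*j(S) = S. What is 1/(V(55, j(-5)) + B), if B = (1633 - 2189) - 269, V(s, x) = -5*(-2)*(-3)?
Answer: -1/855 ≈ -0.0011696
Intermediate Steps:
j(S) = S/7
V(s, x) = -30 (V(s, x) = 10*(-3) = -30)
B = -825 (B = -556 - 269 = -825)
1/(V(55, j(-5)) + B) = 1/(-30 - 825) = 1/(-855) = -1/855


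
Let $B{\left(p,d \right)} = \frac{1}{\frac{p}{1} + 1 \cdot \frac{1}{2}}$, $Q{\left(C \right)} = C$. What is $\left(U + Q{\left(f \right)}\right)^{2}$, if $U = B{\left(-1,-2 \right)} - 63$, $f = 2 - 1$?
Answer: $4096$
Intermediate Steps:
$f = 1$ ($f = 2 - 1 = 1$)
$B{\left(p,d \right)} = \frac{1}{\frac{1}{2} + p}$ ($B{\left(p,d \right)} = \frac{1}{p 1 + 1 \cdot \frac{1}{2}} = \frac{1}{p + \frac{1}{2}} = \frac{1}{\frac{1}{2} + p}$)
$U = -65$ ($U = \frac{2}{1 + 2 \left(-1\right)} - 63 = \frac{2}{1 - 2} - 63 = \frac{2}{-1} - 63 = 2 \left(-1\right) - 63 = -2 - 63 = -65$)
$\left(U + Q{\left(f \right)}\right)^{2} = \left(-65 + 1\right)^{2} = \left(-64\right)^{2} = 4096$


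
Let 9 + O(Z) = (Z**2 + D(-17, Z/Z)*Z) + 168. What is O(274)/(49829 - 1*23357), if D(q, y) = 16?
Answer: 79619/26472 ≈ 3.0077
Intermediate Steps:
O(Z) = 159 + Z**2 + 16*Z (O(Z) = -9 + ((Z**2 + 16*Z) + 168) = -9 + (168 + Z**2 + 16*Z) = 159 + Z**2 + 16*Z)
O(274)/(49829 - 1*23357) = (159 + 274**2 + 16*274)/(49829 - 1*23357) = (159 + 75076 + 4384)/(49829 - 23357) = 79619/26472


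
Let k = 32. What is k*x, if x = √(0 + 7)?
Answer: 32*√7 ≈ 84.664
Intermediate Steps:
x = √7 ≈ 2.6458
k*x = 32*√7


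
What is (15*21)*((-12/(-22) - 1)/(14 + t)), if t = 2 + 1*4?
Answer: -315/44 ≈ -7.1591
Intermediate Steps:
t = 6 (t = 2 + 4 = 6)
(15*21)*((-12/(-22) - 1)/(14 + t)) = (15*21)*((-12/(-22) - 1)/(14 + 6)) = 315*((-12*(-1/22) - 1)/20) = 315*((6/11 - 1)*(1/20)) = 315*(-5/11*1/20) = 315*(-1/44) = -315/44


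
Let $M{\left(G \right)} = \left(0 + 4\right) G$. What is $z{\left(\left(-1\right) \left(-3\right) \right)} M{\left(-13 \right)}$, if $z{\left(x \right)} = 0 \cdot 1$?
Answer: $0$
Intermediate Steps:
$z{\left(x \right)} = 0$
$M{\left(G \right)} = 4 G$
$z{\left(\left(-1\right) \left(-3\right) \right)} M{\left(-13 \right)} = 0 \cdot 4 \left(-13\right) = 0 \left(-52\right) = 0$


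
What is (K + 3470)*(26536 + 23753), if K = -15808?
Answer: -620465682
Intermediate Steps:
(K + 3470)*(26536 + 23753) = (-15808 + 3470)*(26536 + 23753) = -12338*50289 = -620465682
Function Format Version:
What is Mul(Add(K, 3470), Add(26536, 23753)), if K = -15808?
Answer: -620465682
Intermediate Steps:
Mul(Add(K, 3470), Add(26536, 23753)) = Mul(Add(-15808, 3470), Add(26536, 23753)) = Mul(-12338, 50289) = -620465682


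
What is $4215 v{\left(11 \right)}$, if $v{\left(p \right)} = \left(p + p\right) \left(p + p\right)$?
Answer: $2040060$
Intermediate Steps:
$v{\left(p \right)} = 4 p^{2}$ ($v{\left(p \right)} = 2 p 2 p = 4 p^{2}$)
$4215 v{\left(11 \right)} = 4215 \cdot 4 \cdot 11^{2} = 4215 \cdot 4 \cdot 121 = 4215 \cdot 484 = 2040060$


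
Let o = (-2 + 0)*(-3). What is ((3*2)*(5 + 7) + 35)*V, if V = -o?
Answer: -642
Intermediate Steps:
o = 6 (o = -2*(-3) = 6)
V = -6 (V = -1*6 = -6)
((3*2)*(5 + 7) + 35)*V = ((3*2)*(5 + 7) + 35)*(-6) = (6*12 + 35)*(-6) = (72 + 35)*(-6) = 107*(-6) = -642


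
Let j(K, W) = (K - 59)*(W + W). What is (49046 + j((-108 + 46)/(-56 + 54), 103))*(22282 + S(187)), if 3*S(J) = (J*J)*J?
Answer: 95298862874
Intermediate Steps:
S(J) = J³/3 (S(J) = ((J*J)*J)/3 = (J²*J)/3 = J³/3)
j(K, W) = 2*W*(-59 + K) (j(K, W) = (-59 + K)*(2*W) = 2*W*(-59 + K))
(49046 + j((-108 + 46)/(-56 + 54), 103))*(22282 + S(187)) = (49046 + 2*103*(-59 + (-108 + 46)/(-56 + 54)))*(22282 + (⅓)*187³) = (49046 + 2*103*(-59 - 62/(-2)))*(22282 + (⅓)*6539203) = (49046 + 2*103*(-59 - 62*(-½)))*(22282 + 6539203/3) = (49046 + 2*103*(-59 + 31))*(6606049/3) = (49046 + 2*103*(-28))*(6606049/3) = (49046 - 5768)*(6606049/3) = 43278*(6606049/3) = 95298862874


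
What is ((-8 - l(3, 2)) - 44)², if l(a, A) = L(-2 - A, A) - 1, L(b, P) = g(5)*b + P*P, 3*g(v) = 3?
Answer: 2601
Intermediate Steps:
g(v) = 1 (g(v) = (⅓)*3 = 1)
L(b, P) = b + P² (L(b, P) = 1*b + P*P = b + P²)
l(a, A) = -3 + A² - A (l(a, A) = ((-2 - A) + A²) - 1 = (-2 + A² - A) - 1 = -3 + A² - A)
((-8 - l(3, 2)) - 44)² = ((-8 - (-3 + 2² - 1*2)) - 44)² = ((-8 - (-3 + 4 - 2)) - 44)² = ((-8 - 1*(-1)) - 44)² = ((-8 + 1) - 44)² = (-7 - 44)² = (-51)² = 2601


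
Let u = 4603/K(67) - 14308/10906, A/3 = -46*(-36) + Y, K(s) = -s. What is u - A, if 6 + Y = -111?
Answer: -244629292/52193 ≈ -4687.0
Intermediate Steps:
Y = -117 (Y = -6 - 111 = -117)
A = 4617 (A = 3*(-46*(-36) - 117) = 3*(1656 - 117) = 3*1539 = 4617)
u = -3654211/52193 (u = 4603/((-1*67)) - 14308/10906 = 4603/(-67) - 14308*1/10906 = 4603*(-1/67) - 1022/779 = -4603/67 - 1022/779 = -3654211/52193 ≈ -70.013)
u - A = -3654211/52193 - 1*4617 = -3654211/52193 - 4617 = -244629292/52193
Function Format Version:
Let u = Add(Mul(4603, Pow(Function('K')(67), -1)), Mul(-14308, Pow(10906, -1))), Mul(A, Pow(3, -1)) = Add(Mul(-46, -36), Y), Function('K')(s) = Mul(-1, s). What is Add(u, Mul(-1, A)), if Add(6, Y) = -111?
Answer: Rational(-244629292, 52193) ≈ -4687.0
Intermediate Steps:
Y = -117 (Y = Add(-6, -111) = -117)
A = 4617 (A = Mul(3, Add(Mul(-46, -36), -117)) = Mul(3, Add(1656, -117)) = Mul(3, 1539) = 4617)
u = Rational(-3654211, 52193) (u = Add(Mul(4603, Pow(Mul(-1, 67), -1)), Mul(-14308, Pow(10906, -1))) = Add(Mul(4603, Pow(-67, -1)), Mul(-14308, Rational(1, 10906))) = Add(Mul(4603, Rational(-1, 67)), Rational(-1022, 779)) = Add(Rational(-4603, 67), Rational(-1022, 779)) = Rational(-3654211, 52193) ≈ -70.013)
Add(u, Mul(-1, A)) = Add(Rational(-3654211, 52193), Mul(-1, 4617)) = Add(Rational(-3654211, 52193), -4617) = Rational(-244629292, 52193)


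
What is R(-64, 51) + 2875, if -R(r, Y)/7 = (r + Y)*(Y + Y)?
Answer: 12157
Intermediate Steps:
R(r, Y) = -14*Y*(Y + r) (R(r, Y) = -7*(r + Y)*(Y + Y) = -7*(Y + r)*2*Y = -14*Y*(Y + r))
R(-64, 51) + 2875 = -14*51*(51 - 64) + 2875 = -14*51*(-13) + 2875 = 9282 + 2875 = 12157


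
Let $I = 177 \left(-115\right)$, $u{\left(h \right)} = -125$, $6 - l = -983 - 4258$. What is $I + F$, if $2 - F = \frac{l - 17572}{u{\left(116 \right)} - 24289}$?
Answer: $- \frac{496910467}{24414} \approx -20354.0$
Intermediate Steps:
$l = 5247$ ($l = 6 - \left(-983 - 4258\right) = 6 - -5241 = 6 + 5241 = 5247$)
$I = -20355$
$F = \frac{36503}{24414}$ ($F = 2 - \frac{5247 - 17572}{-125 - 24289} = 2 - - \frac{12325}{-24414} = 2 - \left(-12325\right) \left(- \frac{1}{24414}\right) = 2 - \frac{12325}{24414} = \frac{36503}{24414} \approx 1.4952$)
$I + F = -20355 + \frac{36503}{24414} = - \frac{496910467}{24414}$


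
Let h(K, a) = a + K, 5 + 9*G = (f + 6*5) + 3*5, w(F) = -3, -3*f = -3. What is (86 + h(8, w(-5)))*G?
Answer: 3731/9 ≈ 414.56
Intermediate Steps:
f = 1 (f = -1/3*(-3) = 1)
G = 41/9 (G = -5/9 + ((1 + 6*5) + 3*5)/9 = -5/9 + ((1 + 30) + 15)/9 = -5/9 + (31 + 15)/9 = -5/9 + (1/9)*46 = -5/9 + 46/9 = 41/9 ≈ 4.5556)
h(K, a) = K + a
(86 + h(8, w(-5)))*G = (86 + (8 - 3))*(41/9) = (86 + 5)*(41/9) = 91*(41/9) = 3731/9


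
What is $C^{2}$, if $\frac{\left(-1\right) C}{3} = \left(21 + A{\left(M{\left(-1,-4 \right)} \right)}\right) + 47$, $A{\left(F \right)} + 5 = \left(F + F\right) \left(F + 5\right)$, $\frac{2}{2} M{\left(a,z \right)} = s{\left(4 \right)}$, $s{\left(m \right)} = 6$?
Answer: $342225$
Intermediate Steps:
$M{\left(a,z \right)} = 6$
$A{\left(F \right)} = -5 + 2 F \left(5 + F\right)$ ($A{\left(F \right)} = -5 + \left(F + F\right) \left(F + 5\right) = -5 + 2 F \left(5 + F\right)$)
$C = -585$ ($C = - 3 \left(\left(21 + \left(-5 + 2 \cdot 6^{2} + 10 \cdot 6\right)\right) + 47\right) = - 3 \left(\left(21 + \left(-5 + 2 \cdot 36 + 60\right)\right) + 47\right) = - 3 \left(\left(21 + \left(-5 + 72 + 60\right)\right) + 47\right) = - 3 \left(\left(21 + 127\right) + 47\right) = - 3 \left(148 + 47\right) = \left(-3\right) 195 = -585$)
$C^{2} = \left(-585\right)^{2} = 342225$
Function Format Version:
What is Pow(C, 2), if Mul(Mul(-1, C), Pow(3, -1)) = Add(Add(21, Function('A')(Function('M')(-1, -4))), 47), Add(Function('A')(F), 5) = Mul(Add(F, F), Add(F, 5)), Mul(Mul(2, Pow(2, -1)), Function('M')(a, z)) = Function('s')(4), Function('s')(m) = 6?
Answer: 342225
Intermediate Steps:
Function('M')(a, z) = 6
Function('A')(F) = Add(-5, Mul(2, F, Add(5, F))) (Function('A')(F) = Add(-5, Mul(Add(F, F), Add(F, 5))) = Add(-5, Mul(Mul(2, F), Add(5, F))) = Add(-5, Mul(2, F, Add(5, F))))
C = -585 (C = Mul(-3, Add(Add(21, Add(-5, Mul(2, Pow(6, 2)), Mul(10, 6))), 47)) = Mul(-3, Add(Add(21, Add(-5, Mul(2, 36), 60)), 47)) = Mul(-3, Add(Add(21, Add(-5, 72, 60)), 47)) = Mul(-3, Add(Add(21, 127), 47)) = Mul(-3, Add(148, 47)) = Mul(-3, 195) = -585)
Pow(C, 2) = Pow(-585, 2) = 342225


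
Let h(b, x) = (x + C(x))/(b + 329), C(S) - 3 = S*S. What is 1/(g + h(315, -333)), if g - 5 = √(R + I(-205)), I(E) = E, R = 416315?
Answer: -73273676/159630136119 + 414736*√416110/159630136119 ≈ 0.0012169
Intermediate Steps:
g = 5 + √416110 (g = 5 + √(416315 - 205) = 5 + √416110 ≈ 650.07)
C(S) = 3 + S² (C(S) = 3 + S*S = 3 + S²)
h(b, x) = (3 + x + x²)/(329 + b) (h(b, x) = (x + (3 + x²))/(b + 329) = (3 + x + x²)/(329 + b))
1/(g + h(315, -333)) = 1/((5 + √416110) + (3 - 333 + (-333)²)/(329 + 315)) = 1/((5 + √416110) + (3 - 333 + 110889)/644) = 1/((5 + √416110) + (1/644)*110559) = 1/((5 + √416110) + 110559/644) = 1/(113779/644 + √416110)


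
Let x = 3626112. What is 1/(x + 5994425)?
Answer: 1/9620537 ≈ 1.0394e-7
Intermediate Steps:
1/(x + 5994425) = 1/(3626112 + 5994425) = 1/9620537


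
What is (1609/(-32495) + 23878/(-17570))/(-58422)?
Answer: 40209287/1667764508865 ≈ 2.4110e-5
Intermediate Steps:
(1609/(-32495) + 23878/(-17570))/(-58422) = (1609*(-1/32495) + 23878*(-1/17570))*(-1/58422) = (-1609/32495 - 11939/8785)*(-1/58422) = -80418574/57093715*(-1/58422) = 40209287/1667764508865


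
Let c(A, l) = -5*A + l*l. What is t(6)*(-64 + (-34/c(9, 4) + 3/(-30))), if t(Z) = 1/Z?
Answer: -6083/580 ≈ -10.488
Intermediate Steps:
c(A, l) = l² - 5*A (c(A, l) = -5*A + l² = l² - 5*A)
t(6)*(-64 + (-34/c(9, 4) + 3/(-30))) = (-64 + (-34/(4² - 5*9) + 3/(-30)))/6 = (-64 + (-34/(16 - 45) + 3*(-1/30)))/6 = (-64 + (-34/(-29) - ⅒))/6 = (-64 + (-34*(-1/29) - ⅒))/6 = (-64 + (34/29 - ⅒))/6 = (-64 + 311/290)/6 = (⅙)*(-18249/290) = -6083/580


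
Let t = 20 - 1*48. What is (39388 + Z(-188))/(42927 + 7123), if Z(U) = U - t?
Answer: 2802/3575 ≈ 0.78378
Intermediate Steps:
t = -28 (t = 20 - 48 = -28)
Z(U) = 28 + U (Z(U) = U - 1*(-28) = U + 28 = 28 + U)
(39388 + Z(-188))/(42927 + 7123) = (39388 + (28 - 188))/(42927 + 7123) = (39388 - 160)/50050 = 39228*(1/50050) = 2802/3575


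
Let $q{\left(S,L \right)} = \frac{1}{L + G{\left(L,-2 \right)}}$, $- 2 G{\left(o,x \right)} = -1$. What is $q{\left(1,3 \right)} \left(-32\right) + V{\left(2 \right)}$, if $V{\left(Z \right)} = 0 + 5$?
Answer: $- \frac{29}{7} \approx -4.1429$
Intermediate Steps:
$V{\left(Z \right)} = 5$
$G{\left(o,x \right)} = \frac{1}{2}$ ($G{\left(o,x \right)} = \left(- \frac{1}{2}\right) \left(-1\right) = \frac{1}{2}$)
$q{\left(S,L \right)} = \frac{1}{\frac{1}{2} + L}$ ($q{\left(S,L \right)} = \frac{1}{L + \frac{1}{2}} = \frac{1}{\frac{1}{2} + L}$)
$q{\left(1,3 \right)} \left(-32\right) + V{\left(2 \right)} = \frac{2}{1 + 2 \cdot 3} \left(-32\right) + 5 = \frac{2}{1 + 6} \left(-32\right) + 5 = \frac{2}{7} \left(-32\right) + 5 = - \frac{64}{7} + 5 = - \frac{29}{7}$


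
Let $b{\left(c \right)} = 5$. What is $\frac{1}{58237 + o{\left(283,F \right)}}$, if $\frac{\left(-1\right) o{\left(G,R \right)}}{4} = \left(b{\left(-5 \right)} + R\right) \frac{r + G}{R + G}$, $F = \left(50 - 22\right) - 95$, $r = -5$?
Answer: $\frac{27}{1581017} \approx 1.7078 \cdot 10^{-5}$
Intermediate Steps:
$F = -67$ ($F = 28 - 95 = -67$)
$o{\left(G,R \right)} = - \frac{4 \left(-5 + G\right) \left(5 + R\right)}{G + R}$ ($o{\left(G,R \right)} = - 4 \left(5 + R\right) \frac{-5 + G}{R + G} = - 4 \left(5 + R\right) \frac{-5 + G}{G + R} = - 4 \frac{\left(-5 + G\right) \left(5 + R\right)}{G + R} = - \frac{4 \left(-5 + G\right) \left(5 + R\right)}{G + R}$)
$\frac{1}{58237 + o{\left(283,F \right)}} = \frac{1}{58237 + \frac{4 \left(25 - 1415 + 5 \left(-67\right) - 283 \left(-67\right)\right)}{283 - 67}} = \frac{1}{58237 + \frac{4 \left(25 - 1415 - 335 + 18961\right)}{216}} = \frac{1}{58237 + 4 \cdot \frac{1}{216} \cdot 17236} = \frac{1}{58237 + \frac{8618}{27}} = \frac{1}{\frac{1581017}{27}} = \frac{27}{1581017}$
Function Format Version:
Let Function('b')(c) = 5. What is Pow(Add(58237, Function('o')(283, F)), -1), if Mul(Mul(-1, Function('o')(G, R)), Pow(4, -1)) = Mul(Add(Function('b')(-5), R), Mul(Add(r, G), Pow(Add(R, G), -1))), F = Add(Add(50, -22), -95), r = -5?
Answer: Rational(27, 1581017) ≈ 1.7078e-5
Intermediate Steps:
F = -67 (F = Add(28, -95) = -67)
Function('o')(G, R) = Mul(-4, Pow(Add(G, R), -1), Add(-5, G), Add(5, R)) (Function('o')(G, R) = Mul(-4, Mul(Add(5, R), Mul(Add(-5, G), Pow(Add(R, G), -1)))) = Mul(-4, Mul(Add(5, R), Mul(Add(-5, G), Pow(Add(G, R), -1)))) = Mul(-4, Mul(Add(5, R), Mul(Pow(Add(G, R), -1), Add(-5, G)))) = Mul(-4, Mul(Pow(Add(G, R), -1), Add(-5, G), Add(5, R))) = Mul(-4, Pow(Add(G, R), -1), Add(-5, G), Add(5, R)))
Pow(Add(58237, Function('o')(283, F)), -1) = Pow(Add(58237, Mul(4, Pow(Add(283, -67), -1), Add(25, Mul(-5, 283), Mul(5, -67), Mul(-1, 283, -67)))), -1) = Pow(Add(58237, Mul(4, Pow(216, -1), Add(25, -1415, -335, 18961))), -1) = Pow(Add(58237, Mul(4, Rational(1, 216), 17236)), -1) = Pow(Add(58237, Rational(8618, 27)), -1) = Pow(Rational(1581017, 27), -1) = Rational(27, 1581017)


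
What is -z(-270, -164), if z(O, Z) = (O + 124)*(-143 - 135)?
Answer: -40588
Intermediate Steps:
z(O, Z) = -34472 - 278*O (z(O, Z) = (124 + O)*(-278) = -34472 - 278*O)
-z(-270, -164) = -(-34472 - 278*(-270)) = -(-34472 + 75060) = -1*40588 = -40588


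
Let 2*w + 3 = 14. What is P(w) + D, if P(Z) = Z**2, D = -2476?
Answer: -9783/4 ≈ -2445.8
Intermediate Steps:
w = 11/2 (w = -3/2 + (1/2)*14 = -3/2 + 7 = 11/2 ≈ 5.5000)
P(w) + D = (11/2)**2 - 2476 = 121/4 - 2476 = -9783/4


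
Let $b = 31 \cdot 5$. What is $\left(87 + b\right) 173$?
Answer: $41866$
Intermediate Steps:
$b = 155$
$\left(87 + b\right) 173 = \left(87 + 155\right) 173 = 242 \cdot 173 = 41866$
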